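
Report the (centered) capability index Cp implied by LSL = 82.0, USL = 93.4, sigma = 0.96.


Cp = (USL - LSL) / (6 * sigma)
= (93.4 - 82.0) / (6 * 0.96)
= 11.4000 / 5.7600
= 1.9792

1.9792


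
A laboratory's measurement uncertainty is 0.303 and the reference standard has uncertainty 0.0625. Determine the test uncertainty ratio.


TUR = u_lab / u_ref
= 0.303 / 0.0625
= 4.8480

4.8480


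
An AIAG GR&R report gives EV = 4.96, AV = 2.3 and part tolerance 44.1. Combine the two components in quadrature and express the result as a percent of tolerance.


GRR = sqrt(EV^2 + AV^2) = sqrt(4.96^2 + 2.3^2) = 5.4673211
%GRR = GRR / tol * 100 = 5.4673211 / 44.1 * 100
%GRR = 12.3976

12.3976


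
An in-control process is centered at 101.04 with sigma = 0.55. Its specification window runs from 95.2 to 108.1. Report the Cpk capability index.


Cpu = (USL - mean) / (3*sigma) = (108.1 - 101.04) / (3*0.55) = 4.2788
Cpl = (mean - LSL) / (3*sigma) = (101.04 - 95.2) / (3*0.55) = 3.5394
Cpk = min(Cpu, Cpl) = 3.5394

3.5394


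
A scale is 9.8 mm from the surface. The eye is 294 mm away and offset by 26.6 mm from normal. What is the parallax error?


error = h * offset / d
= 9.8 * 26.6 / 294
= 0.8867

0.8867


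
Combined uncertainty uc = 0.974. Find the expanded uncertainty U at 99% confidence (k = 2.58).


U = k * uc
U = 2.58 * 0.974
U = 2.5129

2.5129


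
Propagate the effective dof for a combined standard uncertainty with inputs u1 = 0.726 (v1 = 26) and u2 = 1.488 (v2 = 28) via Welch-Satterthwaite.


uc = sqrt(u1^2 + u2^2) = sqrt(0.726^2 + 1.488^2) = 1.655663
v_eff = uc^4 / (u1^4/v1 + u2^4/v2)
= 1.655663^4 / (0.726^4/26 + 1.488^4/28)
= 7.5142869 / 0.18577188
v_eff = 40.4490

40.4490


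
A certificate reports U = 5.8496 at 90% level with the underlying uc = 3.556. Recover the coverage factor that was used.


k = U / uc
k = 5.8496 / 3.556
k = 1.645

1.645


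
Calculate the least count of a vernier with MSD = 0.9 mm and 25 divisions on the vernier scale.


LC = MSD / n_div
= 0.9 / 25
= 0.0360

0.0360


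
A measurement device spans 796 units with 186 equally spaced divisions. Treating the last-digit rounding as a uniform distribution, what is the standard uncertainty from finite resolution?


resolution = range / divisions
resolution = 796 / 186 = 4.2795699
u_res = resolution / (2*sqrt(3))
u_res = 4.2795699 / 3.4641016
u_res = 1.2354

1.2354


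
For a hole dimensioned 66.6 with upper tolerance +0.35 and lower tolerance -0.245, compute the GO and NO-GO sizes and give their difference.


GO = nominal - lower_tol (smallest hole = maximum material condition)
GO = 66.6 - 0.245 = 66.355
NO-GO = nominal + upper_tol (largest hole = least material condition)
NO-GO = 66.6 + 0.35 = 66.95
spread = NO-GO - GO = 66.95 - 66.355 = 0.5950

0.5950


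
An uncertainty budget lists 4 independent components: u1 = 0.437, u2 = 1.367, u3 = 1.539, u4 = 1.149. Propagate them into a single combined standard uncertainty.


uc = sqrt(0.437^2 + 1.367^2 + 1.539^2 + 1.149^2)
uc = sqrt(5.74838)
uc = 2.3976

2.3976


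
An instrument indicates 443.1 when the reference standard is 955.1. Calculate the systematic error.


Systematic error = measured - true
= 443.1 - 955.1
= -512.0000

-512.0000


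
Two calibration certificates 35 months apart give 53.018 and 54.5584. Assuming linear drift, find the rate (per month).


rate = (v2 - v1) / months
= (54.5584 - 53.018) / 35
= 1.5404 / 35
= 0.0440

0.0440


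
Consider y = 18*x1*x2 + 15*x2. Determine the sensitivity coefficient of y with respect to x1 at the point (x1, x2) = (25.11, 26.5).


y = 18*x1*x2 + 15*x2
dy/dx1 = 18*x2
Evaluate at x2 = 26.5: c1 = 18 * 26.5
c1 = 477.0000

477.0000


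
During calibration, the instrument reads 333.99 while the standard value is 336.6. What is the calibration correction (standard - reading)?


Correction = standard - reading
= 336.6 - 333.99
= 2.6100

2.6100


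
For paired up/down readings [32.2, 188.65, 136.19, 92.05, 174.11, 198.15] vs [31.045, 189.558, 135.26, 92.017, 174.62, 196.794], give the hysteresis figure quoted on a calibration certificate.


|32.2 - 31.045| = 1.1550
|188.65 - 189.558| = 0.9080
|136.19 - 135.26| = 0.9300
|92.05 - 92.017| = 0.0330
|174.11 - 174.62| = 0.5100
|198.15 - 196.794| = 1.3560
hysteresis = max(diffs) = 1.3560

1.3560


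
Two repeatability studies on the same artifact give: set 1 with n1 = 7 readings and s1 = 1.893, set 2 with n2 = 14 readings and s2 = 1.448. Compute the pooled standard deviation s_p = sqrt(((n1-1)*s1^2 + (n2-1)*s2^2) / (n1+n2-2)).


s_p = sqrt(((n1-1)*s1^2 + (n2-1)*s2^2) / (n1+n2-2))
numerator = (7-1)*1.893^2 + (14-1)*1.448^2 = 21.500694 + 27.257152 = 48.757846
denominator = 7 + 14 - 2 = 19
s_p^2 = 48.757846 / 19 = 2.5662024
s_p = sqrt(2.5662024) = 1.6019

1.6019


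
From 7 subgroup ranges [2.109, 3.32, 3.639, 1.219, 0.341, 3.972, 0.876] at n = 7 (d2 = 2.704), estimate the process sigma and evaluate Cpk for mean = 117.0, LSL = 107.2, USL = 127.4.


R_bar = (2.109 + 3.32 + 3.639 + 1.219 + 0.341 + 3.972 + 0.876) / 7 = 2.2108571
sigma = R_bar / d2 = 2.2108571 / 2.704 = 0.81762467
Cp = (USL - LSL)/(6*sigma) = (127.4 - 107.2)/(6*0.81762467) = 4.1176
Cpu = (127.4 - 117.0)/(3*0.81762467) = 4.2399
Cpl = (117.0 - 107.2)/(3*0.81762467) = 3.9953
Cpk = min(Cpu, Cpl) = 3.9953

3.9953


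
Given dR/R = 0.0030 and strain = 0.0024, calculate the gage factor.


GF = (dR/R) / epsilon
= 0.0030 / 0.0024
= 1.2500

1.2500


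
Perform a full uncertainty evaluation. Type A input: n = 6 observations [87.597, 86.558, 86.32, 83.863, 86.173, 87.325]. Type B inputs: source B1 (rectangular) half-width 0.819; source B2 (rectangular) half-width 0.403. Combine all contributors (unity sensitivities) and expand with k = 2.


mean = (87.597 + 86.558 + 86.32 + 83.863 + 86.173 + 87.325) / 6 = 86.306
s = sqrt(sum((x - mean)^2)/(n-1)) = 1.3232294
u_A = s / sqrt(n) = 1.3232294 / sqrt(6) = 0.54020614
u_B1 = 0.819 / sqrt(3) = 0.47284987
u_B2 = 0.403 / sqrt(3) = 0.23267216
uc = sqrt(0.54020614^2 + 0.47284987^2 + 0.23267216^2) = 0.75468272
U = k * uc = 2 * 0.75468272
U = 1.5094

1.5094


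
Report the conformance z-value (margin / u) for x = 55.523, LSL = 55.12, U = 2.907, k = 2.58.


u = U / k = 2.907 / 2.58 = 1.1267442
margin = |LSL - x| = |55.12 - 55.523| = 0.403
z = margin / u = 0.403 / 1.1267442
z = 0.3577

0.3577


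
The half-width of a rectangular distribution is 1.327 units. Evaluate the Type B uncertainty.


u_B = half_width / sqrt(3)
u_B = 1.327 / 1.7320508
u_B = 0.7661

0.7661


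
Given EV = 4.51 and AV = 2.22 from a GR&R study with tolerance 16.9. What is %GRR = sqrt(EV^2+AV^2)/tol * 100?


GRR = sqrt(EV^2 + AV^2) = sqrt(4.51^2 + 2.22^2) = 5.0267783
%GRR = GRR / tol * 100 = 5.0267783 / 16.9 * 100
%GRR = 29.7443

29.7443


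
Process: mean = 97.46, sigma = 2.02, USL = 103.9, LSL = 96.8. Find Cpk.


Cpu = (USL - mean) / (3*sigma) = (103.9 - 97.46) / (3*2.02) = 1.0627
Cpl = (mean - LSL) / (3*sigma) = (97.46 - 96.8) / (3*2.02) = 0.1089
Cpk = min(Cpu, Cpl) = 0.1089

0.1089


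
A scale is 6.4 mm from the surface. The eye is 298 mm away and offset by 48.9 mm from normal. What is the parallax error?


error = h * offset / d
= 6.4 * 48.9 / 298
= 1.0502

1.0502


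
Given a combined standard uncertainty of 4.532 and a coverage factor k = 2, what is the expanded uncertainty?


U = k * uc
U = 2 * 4.532
U = 9.0640

9.0640


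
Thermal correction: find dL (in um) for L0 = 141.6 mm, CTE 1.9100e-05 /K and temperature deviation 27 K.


dL = L * alpha * dT
= 141.6 * 1.9100e-05 * 27
= 0.0730231 mm
dL_um = 0.0730231 * 1000 = 73.0231 um

73.0231


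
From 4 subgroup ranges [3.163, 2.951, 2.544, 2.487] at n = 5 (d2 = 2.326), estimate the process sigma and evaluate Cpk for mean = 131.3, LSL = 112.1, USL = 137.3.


R_bar = (3.163 + 2.951 + 2.544 + 2.487) / 4 = 2.78625
sigma = R_bar / d2 = 2.78625 / 2.326 = 1.1978719
Cp = (USL - LSL)/(6*sigma) = (137.3 - 112.1)/(6*1.1978719) = 3.5062
Cpu = (137.3 - 131.3)/(3*1.1978719) = 1.6696
Cpl = (131.3 - 112.1)/(3*1.1978719) = 5.3428
Cpk = min(Cpu, Cpl) = 1.6696

1.6696


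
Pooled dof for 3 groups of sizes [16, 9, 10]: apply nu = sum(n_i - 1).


nu = sum_i (n_i - 1)
nu = ((16 - 1) + (9 - 1) + (10 - 1))
nu = 15 + 8 + 9
nu = 32

32


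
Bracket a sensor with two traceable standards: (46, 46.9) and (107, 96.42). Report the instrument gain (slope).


slope = (y2 - y1) / (x2 - x1)
= (96.42 - 46.9) / (107 - 46)
= 49.5200 / 61
= 0.8118

0.8118


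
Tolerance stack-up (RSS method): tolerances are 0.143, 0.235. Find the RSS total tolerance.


RSS = sqrt(0.143^2 + 0.235^2)
= sqrt(0.075674)
= 0.2751

0.2751


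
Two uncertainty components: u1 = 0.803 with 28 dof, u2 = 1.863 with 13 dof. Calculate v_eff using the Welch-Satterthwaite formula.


uc = sqrt(u1^2 + u2^2) = sqrt(0.803^2 + 1.863^2) = 2.0286887
v_eff = uc^4 / (u1^4/v1 + u2^4/v2)
= 2.0286887^4 / (0.803^4/28 + 1.863^4/13)
= 16.937981 / 0.94148289
v_eff = 17.9907

17.9907


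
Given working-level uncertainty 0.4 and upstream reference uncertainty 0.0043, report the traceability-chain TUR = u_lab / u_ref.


TUR = u_lab / u_ref
= 0.4 / 0.0043
= 93.0233

93.0233


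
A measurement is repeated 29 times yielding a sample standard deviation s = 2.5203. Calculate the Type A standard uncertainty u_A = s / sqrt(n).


u_A = s / sqrt(n)
u_A = 2.5203 / sqrt(29)
u_A = 2.5203 / 5.3851648
u_A = 0.4680

0.4680


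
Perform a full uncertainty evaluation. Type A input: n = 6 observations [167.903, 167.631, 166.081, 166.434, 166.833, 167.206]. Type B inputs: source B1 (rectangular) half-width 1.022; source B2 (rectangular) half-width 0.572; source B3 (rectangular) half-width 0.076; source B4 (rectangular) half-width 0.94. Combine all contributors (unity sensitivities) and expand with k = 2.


mean = (167.903 + 167.631 + 166.081 + 166.434 + 166.833 + 167.206) / 6 = 167.0146667
s = sqrt(sum((x - mean)^2)/(n-1)) = 0.69964582
u_A = s / sqrt(n) = 0.69964582 / sqrt(6) = 0.28562921
u_B1 = 1.022 / sqrt(3) = 0.59005198
u_B2 = 0.572 / sqrt(3) = 0.33024435
u_B3 = 0.076 / sqrt(3) = 0.04387862
u_B4 = 0.94 / sqrt(3) = 0.54270925
uc = sqrt(0.28562921^2 + 0.59005198^2 + 0.33024435^2 + 0.04387862^2 + 0.54270925^2) = 0.91392854
U = k * uc = 2 * 0.91392854
U = 1.8279

1.8279


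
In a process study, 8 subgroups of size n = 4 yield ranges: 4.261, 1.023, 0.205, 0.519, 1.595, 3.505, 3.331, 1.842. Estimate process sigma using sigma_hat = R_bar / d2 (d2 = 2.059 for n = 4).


R_bar = (4.261 + 1.023 + 0.205 + 0.519 + 1.595 + 3.505 + 3.331 + 1.842) / 8
R_bar = 16.281 / 8 = 2.035125
sigma_hat = R_bar / d2 = 2.035125 / 2.059 = 0.9884

0.9884


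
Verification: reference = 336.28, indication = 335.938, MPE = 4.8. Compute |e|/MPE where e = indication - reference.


e = indication - reference = 335.938 - 336.28 = -0.3420
|e| = 0.3420
ratio = |e| / MPE = 0.3420 / 4.8
ratio = 0.0713

0.0713


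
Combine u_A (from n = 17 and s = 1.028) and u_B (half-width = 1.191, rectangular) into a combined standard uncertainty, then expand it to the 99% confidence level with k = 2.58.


u_A = s / sqrt(n) = 1.028 / sqrt(17) = 0.24932662
u_B = half_width / sqrt(3) = 1.191 / sqrt(3) = 0.68762417
uc = sqrt(u_A^2 + u_B^2) = sqrt(0.24932662^2 + 0.68762417^2) = 0.73143063
U = k * uc = 2.58 * 0.73143063
U = 1.8871

1.8871


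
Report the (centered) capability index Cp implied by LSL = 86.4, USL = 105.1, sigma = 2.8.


Cp = (USL - LSL) / (6 * sigma)
= (105.1 - 86.4) / (6 * 2.8)
= 18.7000 / 16.8000
= 1.1131

1.1131


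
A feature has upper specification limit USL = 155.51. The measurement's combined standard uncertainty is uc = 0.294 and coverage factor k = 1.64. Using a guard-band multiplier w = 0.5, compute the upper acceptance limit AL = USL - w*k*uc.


U = k * uc = 1.64 * 0.294 = 0.48216
guard band g = w * U = 0.5 * 0.48216 = 0.24108
AL = USL - g = 155.51 - 0.24108
AL = 155.2689

155.2689


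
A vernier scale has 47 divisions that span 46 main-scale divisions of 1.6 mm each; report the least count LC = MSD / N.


LC = MSD / n_div
= 1.6 / 47
= 0.0340

0.0340


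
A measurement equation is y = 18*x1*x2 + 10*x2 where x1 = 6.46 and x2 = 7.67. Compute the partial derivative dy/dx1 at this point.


y = 18*x1*x2 + 10*x2
dy/dx1 = 18*x2
Evaluate at x2 = 7.67: c1 = 18 * 7.67
c1 = 138.0600

138.0600


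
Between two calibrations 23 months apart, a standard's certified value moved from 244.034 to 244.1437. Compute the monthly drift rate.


rate = (v2 - v1) / months
= (244.1437 - 244.034) / 23
= 0.1097 / 23
= 0.0048

0.0048


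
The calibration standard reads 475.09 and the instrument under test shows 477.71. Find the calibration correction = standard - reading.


Correction = standard - reading
= 475.09 - 477.71
= -2.6200

-2.6200


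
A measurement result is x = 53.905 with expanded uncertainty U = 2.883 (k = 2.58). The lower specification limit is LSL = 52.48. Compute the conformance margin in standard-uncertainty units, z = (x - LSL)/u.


u = U / k = 2.883 / 2.58 = 1.1174419
margin = |LSL - x| = |52.48 - 53.905| = 1.425
z = margin / u = 1.425 / 1.1174419
z = 1.2752

1.2752


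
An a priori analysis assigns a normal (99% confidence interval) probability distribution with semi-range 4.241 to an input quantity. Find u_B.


u_B = half_width / 2.576
u_B = 4.241 / 2.576
u_B = 1.6464

1.6464


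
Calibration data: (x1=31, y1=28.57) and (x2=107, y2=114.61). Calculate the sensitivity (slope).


slope = (y2 - y1) / (x2 - x1)
= (114.61 - 28.57) / (107 - 31)
= 86.0400 / 76
= 1.1321

1.1321


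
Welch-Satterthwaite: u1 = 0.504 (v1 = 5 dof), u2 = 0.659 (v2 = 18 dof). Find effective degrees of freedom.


uc = sqrt(u1^2 + u2^2) = sqrt(0.504^2 + 0.659^2) = 0.82963667
v_eff = uc^4 / (u1^4/v1 + u2^4/v2)
= 0.82963667^4 / (0.504^4/5 + 0.659^4/18)
= 0.47375277 / 0.023382603
v_eff = 20.2609

20.2609


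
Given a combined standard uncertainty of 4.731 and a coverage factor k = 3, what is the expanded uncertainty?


U = k * uc
U = 3 * 4.731
U = 14.1930

14.1930


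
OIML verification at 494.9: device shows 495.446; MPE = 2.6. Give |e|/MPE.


e = indication - reference = 495.446 - 494.9 = 0.5460
|e| = 0.5460
ratio = |e| / MPE = 0.5460 / 2.6
ratio = 0.2100

0.2100


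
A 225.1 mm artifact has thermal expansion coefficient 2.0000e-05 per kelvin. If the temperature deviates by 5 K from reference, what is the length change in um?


dL = L * alpha * dT
= 225.1 * 2.0000e-05 * 5
= 0.0225100 mm
dL_um = 0.0225100 * 1000 = 22.5100 um

22.5100


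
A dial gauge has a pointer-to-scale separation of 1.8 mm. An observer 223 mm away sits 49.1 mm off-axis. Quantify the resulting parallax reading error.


error = h * offset / d
= 1.8 * 49.1 / 223
= 0.3963

0.3963


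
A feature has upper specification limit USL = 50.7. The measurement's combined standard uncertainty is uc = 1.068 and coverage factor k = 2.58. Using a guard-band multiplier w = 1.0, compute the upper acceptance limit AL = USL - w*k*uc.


U = k * uc = 2.58 * 1.068 = 2.75544
guard band g = w * U = 1.0 * 2.75544 = 2.75544
AL = USL - g = 50.7 - 2.75544
AL = 47.9446

47.9446


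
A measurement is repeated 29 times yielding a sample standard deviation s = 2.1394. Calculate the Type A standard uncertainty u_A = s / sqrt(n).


u_A = s / sqrt(n)
u_A = 2.1394 / sqrt(29)
u_A = 2.1394 / 5.3851648
u_A = 0.3973

0.3973


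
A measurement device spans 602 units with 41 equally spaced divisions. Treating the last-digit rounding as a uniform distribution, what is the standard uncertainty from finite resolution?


resolution = range / divisions
resolution = 602 / 41 = 14.682927
u_res = resolution / (2*sqrt(3))
u_res = 14.682927 / 3.4641016
u_res = 4.2386

4.2386


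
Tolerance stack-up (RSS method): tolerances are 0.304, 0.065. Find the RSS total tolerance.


RSS = sqrt(0.304^2 + 0.065^2)
= sqrt(0.096641)
= 0.3109

0.3109


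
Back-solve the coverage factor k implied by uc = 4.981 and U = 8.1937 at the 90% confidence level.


k = U / uc
k = 8.1937 / 4.981
k = 1.645

1.645


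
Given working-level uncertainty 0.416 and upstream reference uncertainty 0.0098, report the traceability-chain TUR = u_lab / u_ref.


TUR = u_lab / u_ref
= 0.416 / 0.0098
= 42.4490

42.4490


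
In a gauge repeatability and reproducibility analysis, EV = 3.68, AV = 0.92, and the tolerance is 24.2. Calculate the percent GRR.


GRR = sqrt(EV^2 + AV^2) = sqrt(3.68^2 + 0.92^2) = 3.7932572
%GRR = GRR / tol * 100 = 3.7932572 / 24.2 * 100
%GRR = 15.6746

15.6746


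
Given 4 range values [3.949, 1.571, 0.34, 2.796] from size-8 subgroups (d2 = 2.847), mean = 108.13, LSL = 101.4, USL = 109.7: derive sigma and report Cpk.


R_bar = (3.949 + 1.571 + 0.34 + 2.796) / 4 = 2.164
sigma = R_bar / d2 = 2.164 / 2.847 = 0.76009835
Cp = (USL - LSL)/(6*sigma) = (109.7 - 101.4)/(6*0.76009835) = 1.8199
Cpu = (109.7 - 108.13)/(3*0.76009835) = 0.6885
Cpl = (108.13 - 101.4)/(3*0.76009835) = 2.9514
Cpk = min(Cpu, Cpl) = 0.6885

0.6885


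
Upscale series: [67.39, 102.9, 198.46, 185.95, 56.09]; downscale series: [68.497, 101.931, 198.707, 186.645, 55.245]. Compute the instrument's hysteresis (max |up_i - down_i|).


|67.39 - 68.497| = 1.1070
|102.9 - 101.931| = 0.9690
|198.46 - 198.707| = 0.2470
|185.95 - 186.645| = 0.6950
|56.09 - 55.245| = 0.8450
hysteresis = max(diffs) = 1.1070

1.1070


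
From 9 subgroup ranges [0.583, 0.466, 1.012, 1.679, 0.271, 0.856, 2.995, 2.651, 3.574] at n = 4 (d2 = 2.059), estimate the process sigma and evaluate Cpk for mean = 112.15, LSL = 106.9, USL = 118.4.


R_bar = (0.583 + 0.466 + 1.012 + 1.679 + 0.271 + 0.856 + 2.995 + 2.651 + 3.574) / 9 = 1.5652222
sigma = R_bar / d2 = 1.5652222 / 2.059 = 0.76018562
Cp = (USL - LSL)/(6*sigma) = (118.4 - 106.9)/(6*0.76018562) = 2.5213
Cpu = (118.4 - 112.15)/(3*0.76018562) = 2.7406
Cpl = (112.15 - 106.9)/(3*0.76018562) = 2.3021
Cpk = min(Cpu, Cpl) = 2.3021

2.3021


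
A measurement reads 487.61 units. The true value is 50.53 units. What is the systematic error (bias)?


Systematic error = measured - true
= 487.61 - 50.53
= 437.0800

437.0800


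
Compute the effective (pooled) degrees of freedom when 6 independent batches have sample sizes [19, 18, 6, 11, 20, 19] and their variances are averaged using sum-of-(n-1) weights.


nu = sum_i (n_i - 1)
nu = ((19 - 1) + (18 - 1) + (6 - 1) + (11 - 1) + (20 - 1) + (19 - 1))
nu = 18 + 17 + 5 + 10 + 19 + 18
nu = 87

87


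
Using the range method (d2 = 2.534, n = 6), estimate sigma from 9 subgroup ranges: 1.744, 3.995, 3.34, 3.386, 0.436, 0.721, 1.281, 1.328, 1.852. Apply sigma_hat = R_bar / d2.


R_bar = (1.744 + 3.995 + 3.34 + 3.386 + 0.436 + 0.721 + 1.281 + 1.328 + 1.852) / 9
R_bar = 18.083 / 9 = 2.0092222
sigma_hat = R_bar / d2 = 2.0092222 / 2.534 = 0.7929

0.7929


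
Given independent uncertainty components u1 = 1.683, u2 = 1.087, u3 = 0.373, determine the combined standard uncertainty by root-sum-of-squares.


uc = sqrt(1.683^2 + 1.087^2 + 0.373^2)
uc = sqrt(4.153187)
uc = 2.0379

2.0379


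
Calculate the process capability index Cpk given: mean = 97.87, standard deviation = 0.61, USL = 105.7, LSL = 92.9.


Cpu = (USL - mean) / (3*sigma) = (105.7 - 97.87) / (3*0.61) = 4.2787
Cpl = (mean - LSL) / (3*sigma) = (97.87 - 92.9) / (3*0.61) = 2.7158
Cpk = min(Cpu, Cpl) = 2.7158

2.7158


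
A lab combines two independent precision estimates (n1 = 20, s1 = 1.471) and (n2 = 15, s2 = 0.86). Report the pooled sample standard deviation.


s_p = sqrt(((n1-1)*s1^2 + (n2-1)*s2^2) / (n1+n2-2))
numerator = (20-1)*1.471^2 + (15-1)*0.86^2 = 41.112979 + 10.3544 = 51.467379
denominator = 20 + 15 - 2 = 33
s_p^2 = 51.467379 / 33 = 1.5596175
s_p = sqrt(1.5596175) = 1.2488

1.2488


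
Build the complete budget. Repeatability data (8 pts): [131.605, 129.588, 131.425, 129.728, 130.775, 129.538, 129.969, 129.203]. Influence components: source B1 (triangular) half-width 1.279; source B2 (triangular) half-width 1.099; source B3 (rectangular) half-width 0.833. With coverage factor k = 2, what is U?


mean = (131.605 + 129.588 + 131.425 + 129.728 + 130.775 + 129.538 + 129.969 + 129.203) / 8 = 130.228875
s = sqrt(sum((x - mean)^2)/(n-1)) = 0.91663569
u_A = s / sqrt(n) = 0.91663569 / sqrt(8) = 0.32407966
u_B1 = 1.279 / sqrt(6) = 0.52214956
u_B2 = 1.099 / sqrt(6) = 0.44866487
u_B3 = 0.833 / sqrt(3) = 0.48093277
uc = sqrt(0.32407966^2 + 0.52214956^2 + 0.44866487^2 + 0.48093277^2) = 0.90014681
U = k * uc = 2 * 0.90014681
U = 1.8003

1.8003


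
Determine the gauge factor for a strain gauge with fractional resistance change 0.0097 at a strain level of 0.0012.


GF = (dR/R) / epsilon
= 0.0097 / 0.0012
= 8.0833

8.0833


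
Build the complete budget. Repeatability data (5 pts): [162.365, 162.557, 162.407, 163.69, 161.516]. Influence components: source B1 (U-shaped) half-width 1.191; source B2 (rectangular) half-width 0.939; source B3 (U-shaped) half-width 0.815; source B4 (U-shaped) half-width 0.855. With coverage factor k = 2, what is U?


mean = (162.365 + 162.557 + 162.407 + 163.69 + 161.516) / 5 = 162.507
s = sqrt(sum((x - mean)^2)/(n-1)) = 0.77689028
u_A = s / sqrt(n) = 0.77689028 / sqrt(5) = 0.3474359
u_B1 = 1.191 / sqrt(2) = 0.84216418
u_B2 = 0.939 / sqrt(3) = 0.5421319
u_B3 = 0.815 / sqrt(2) = 0.57629203
u_B4 = 0.855 / sqrt(2) = 0.6045763
uc = sqrt(0.3474359^2 + 0.84216418^2 + 0.5421319^2 + 0.57629203^2 + 0.6045763^2) = 1.3496237
U = k * uc = 2 * 1.3496237
U = 2.6992

2.6992


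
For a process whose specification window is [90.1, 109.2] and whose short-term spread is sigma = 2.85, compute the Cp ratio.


Cp = (USL - LSL) / (6 * sigma)
= (109.2 - 90.1) / (6 * 2.85)
= 19.1000 / 17.1000
= 1.1170

1.1170


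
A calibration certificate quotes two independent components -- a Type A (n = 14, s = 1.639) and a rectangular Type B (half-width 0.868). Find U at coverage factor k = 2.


u_A = s / sqrt(n) = 1.639 / sqrt(14) = 0.43804118
u_B = half_width / sqrt(3) = 0.868 / sqrt(3) = 0.50114003
uc = sqrt(u_A^2 + u_B^2) = sqrt(0.43804118^2 + 0.50114003^2) = 0.66559853
U = k * uc = 2 * 0.66559853
U = 1.3312

1.3312


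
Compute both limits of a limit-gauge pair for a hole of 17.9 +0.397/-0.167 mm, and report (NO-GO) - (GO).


GO = nominal - lower_tol (smallest hole = maximum material condition)
GO = 17.9 - 0.167 = 17.733
NO-GO = nominal + upper_tol (largest hole = least material condition)
NO-GO = 17.9 + 0.397 = 18.297
spread = NO-GO - GO = 18.297 - 17.733 = 0.5640

0.5640


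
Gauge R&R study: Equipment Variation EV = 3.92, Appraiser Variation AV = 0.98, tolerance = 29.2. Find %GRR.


GRR = sqrt(EV^2 + AV^2) = sqrt(3.92^2 + 0.98^2) = 4.0406435
%GRR = GRR / tol * 100 = 4.0406435 / 29.2 * 100
%GRR = 13.8378

13.8378


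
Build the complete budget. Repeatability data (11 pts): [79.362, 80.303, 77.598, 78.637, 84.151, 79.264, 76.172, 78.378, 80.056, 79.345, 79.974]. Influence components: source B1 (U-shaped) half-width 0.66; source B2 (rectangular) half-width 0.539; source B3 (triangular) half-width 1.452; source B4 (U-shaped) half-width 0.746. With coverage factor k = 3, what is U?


mean = (79.362 + 80.303 + 77.598 + 78.637 + 84.151 + 79.264 + 76.172 + 78.378 + 80.056 + 79.345 + 79.974) / 11 = 79.38545455
s = sqrt(sum((x - mean)^2)/(n-1)) = 1.9864969
u_A = s / sqrt(n) = 1.9864969 / sqrt(11) = 0.59895135
u_B1 = 0.66 / sqrt(2) = 0.46669048
u_B2 = 0.539 / sqrt(3) = 0.3111918
u_B3 = 1.452 / sqrt(6) = 0.59277652
u_B4 = 0.746 / sqrt(2) = 0.52750166
uc = sqrt(0.59895135^2 + 0.46669048^2 + 0.3111918^2 + 0.59277652^2 + 0.52750166^2) = 1.1415012
U = k * uc = 3 * 1.1415012
U = 3.4245

3.4245


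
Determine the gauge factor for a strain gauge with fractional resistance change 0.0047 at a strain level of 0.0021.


GF = (dR/R) / epsilon
= 0.0047 / 0.0021
= 2.2381

2.2381


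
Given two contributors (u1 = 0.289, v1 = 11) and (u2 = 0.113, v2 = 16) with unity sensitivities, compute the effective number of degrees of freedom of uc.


uc = sqrt(u1^2 + u2^2) = sqrt(0.289^2 + 0.113^2) = 0.3103063
v_eff = uc^4 / (u1^4/v1 + u2^4/v2)
= 0.3103063^4 / (0.289^4/11 + 0.113^4/16)
= 0.0092717641 / 0.00064435023
v_eff = 14.3893

14.3893


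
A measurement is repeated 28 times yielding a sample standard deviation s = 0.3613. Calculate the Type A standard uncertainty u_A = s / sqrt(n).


u_A = s / sqrt(n)
u_A = 0.3613 / sqrt(28)
u_A = 0.3613 / 5.2915026
u_A = 0.0683

0.0683


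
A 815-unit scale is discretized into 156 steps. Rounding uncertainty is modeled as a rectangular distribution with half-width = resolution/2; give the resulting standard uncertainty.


resolution = range / divisions
resolution = 815 / 156 = 5.224359
u_res = resolution / (2*sqrt(3))
u_res = 5.224359 / 3.4641016
u_res = 1.5081

1.5081


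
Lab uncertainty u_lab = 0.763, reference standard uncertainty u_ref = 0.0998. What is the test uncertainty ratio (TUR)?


TUR = u_lab / u_ref
= 0.763 / 0.0998
= 7.6453

7.6453


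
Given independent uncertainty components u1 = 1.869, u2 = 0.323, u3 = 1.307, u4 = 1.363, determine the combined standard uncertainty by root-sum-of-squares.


uc = sqrt(1.869^2 + 0.323^2 + 1.307^2 + 1.363^2)
uc = sqrt(7.163508)
uc = 2.6765

2.6765


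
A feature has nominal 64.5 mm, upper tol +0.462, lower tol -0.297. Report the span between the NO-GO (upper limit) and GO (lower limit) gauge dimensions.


GO = nominal - lower_tol (smallest hole = maximum material condition)
GO = 64.5 - 0.297 = 64.203
NO-GO = nominal + upper_tol (largest hole = least material condition)
NO-GO = 64.5 + 0.462 = 64.962
spread = NO-GO - GO = 64.962 - 64.203 = 0.7590

0.7590


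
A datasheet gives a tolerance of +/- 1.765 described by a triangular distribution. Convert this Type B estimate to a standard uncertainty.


u_B = half_width / sqrt(6)
u_B = 1.765 / 2.4494897
u_B = 0.7206

0.7206


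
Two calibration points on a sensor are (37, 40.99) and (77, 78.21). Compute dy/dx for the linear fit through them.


slope = (y2 - y1) / (x2 - x1)
= (78.21 - 40.99) / (77 - 37)
= 37.2200 / 40
= 0.9305

0.9305


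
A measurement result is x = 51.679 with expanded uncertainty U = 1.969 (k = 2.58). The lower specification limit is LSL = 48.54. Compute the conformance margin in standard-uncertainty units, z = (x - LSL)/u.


u = U / k = 1.969 / 2.58 = 0.76317829
margin = |LSL - x| = |48.54 - 51.679| = 3.139
z = margin / u = 3.139 / 0.76317829
z = 4.1131

4.1131


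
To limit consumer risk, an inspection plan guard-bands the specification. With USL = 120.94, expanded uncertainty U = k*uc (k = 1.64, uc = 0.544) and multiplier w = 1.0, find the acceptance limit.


U = k * uc = 1.64 * 0.544 = 0.89216
guard band g = w * U = 1.0 * 0.89216 = 0.89216
AL = USL - g = 120.94 - 0.89216
AL = 120.0478

120.0478


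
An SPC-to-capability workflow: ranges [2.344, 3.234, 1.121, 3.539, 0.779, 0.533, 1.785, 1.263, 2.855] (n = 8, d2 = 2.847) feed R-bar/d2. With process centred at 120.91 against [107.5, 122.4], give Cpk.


R_bar = (2.344 + 3.234 + 1.121 + 3.539 + 0.779 + 0.533 + 1.785 + 1.263 + 2.855) / 9 = 1.9392222
sigma = R_bar / d2 = 1.9392222 / 2.847 = 0.68114584
Cp = (USL - LSL)/(6*sigma) = (122.4 - 107.5)/(6*0.68114584) = 3.6458
Cpu = (122.4 - 120.91)/(3*0.68114584) = 0.7292
Cpl = (120.91 - 107.5)/(3*0.68114584) = 6.5625
Cpk = min(Cpu, Cpl) = 0.7292

0.7292


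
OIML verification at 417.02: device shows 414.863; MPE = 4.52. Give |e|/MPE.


e = indication - reference = 414.863 - 417.02 = -2.1570
|e| = 2.1570
ratio = |e| / MPE = 2.1570 / 4.52
ratio = 0.4772

0.4772


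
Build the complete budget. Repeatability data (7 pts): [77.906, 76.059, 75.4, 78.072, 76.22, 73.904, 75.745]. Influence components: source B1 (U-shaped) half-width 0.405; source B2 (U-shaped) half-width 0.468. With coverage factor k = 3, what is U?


mean = (77.906 + 76.059 + 75.4 + 78.072 + 76.22 + 73.904 + 75.745) / 7 = 76.18657143
s = sqrt(sum((x - mean)^2)/(n-1)) = 1.4464024
u_A = s / sqrt(n) = 1.4464024 / sqrt(7) = 0.54668872
u_B1 = 0.405 / sqrt(2) = 0.28637825
u_B2 = 0.468 / sqrt(2) = 0.33092597
uc = sqrt(0.54668872^2 + 0.28637825^2 + 0.33092597^2) = 0.7002807
U = k * uc = 3 * 0.7002807
U = 2.1008

2.1008


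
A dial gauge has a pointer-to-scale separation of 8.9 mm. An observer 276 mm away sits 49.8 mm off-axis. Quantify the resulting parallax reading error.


error = h * offset / d
= 8.9 * 49.8 / 276
= 1.6059

1.6059


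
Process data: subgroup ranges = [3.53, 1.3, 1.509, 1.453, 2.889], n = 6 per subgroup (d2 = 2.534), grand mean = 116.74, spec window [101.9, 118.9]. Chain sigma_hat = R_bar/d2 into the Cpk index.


R_bar = (3.53 + 1.3 + 1.509 + 1.453 + 2.889) / 5 = 2.1362
sigma = R_bar / d2 = 2.1362 / 2.534 = 0.843015
Cp = (USL - LSL)/(6*sigma) = (118.9 - 101.9)/(6*0.843015) = 3.3610
Cpu = (118.9 - 116.74)/(3*0.843015) = 0.8541
Cpl = (116.74 - 101.9)/(3*0.843015) = 5.8678
Cpk = min(Cpu, Cpl) = 0.8541

0.8541


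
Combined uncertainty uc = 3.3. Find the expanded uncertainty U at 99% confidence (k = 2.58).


U = k * uc
U = 2.58 * 3.3
U = 8.5140

8.5140


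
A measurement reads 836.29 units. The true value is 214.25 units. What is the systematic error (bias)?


Systematic error = measured - true
= 836.29 - 214.25
= 622.0400

622.0400


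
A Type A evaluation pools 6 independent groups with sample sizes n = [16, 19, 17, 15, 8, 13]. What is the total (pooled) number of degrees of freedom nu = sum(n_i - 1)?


nu = sum_i (n_i - 1)
nu = ((16 - 1) + (19 - 1) + (17 - 1) + (15 - 1) + (8 - 1) + (13 - 1))
nu = 15 + 18 + 16 + 14 + 7 + 12
nu = 82

82


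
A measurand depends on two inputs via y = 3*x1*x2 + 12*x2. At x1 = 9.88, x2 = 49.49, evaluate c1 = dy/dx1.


y = 3*x1*x2 + 12*x2
dy/dx1 = 3*x2
Evaluate at x2 = 49.49: c1 = 3 * 49.49
c1 = 148.4700

148.4700


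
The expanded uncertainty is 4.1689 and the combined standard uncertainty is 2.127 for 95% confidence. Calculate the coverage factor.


k = U / uc
k = 4.1689 / 2.127
k = 1.96

1.96


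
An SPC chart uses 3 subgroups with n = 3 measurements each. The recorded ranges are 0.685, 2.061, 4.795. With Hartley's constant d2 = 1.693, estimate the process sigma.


R_bar = (0.685 + 2.061 + 4.795) / 3
R_bar = 7.541 / 3 = 2.5136667
sigma_hat = R_bar / d2 = 2.5136667 / 1.693 = 1.4847

1.4847


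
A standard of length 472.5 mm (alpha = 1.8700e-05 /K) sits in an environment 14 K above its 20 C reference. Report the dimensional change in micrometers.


dL = L * alpha * dT
= 472.5 * 1.8700e-05 * 14
= 0.1237005 mm
dL_um = 0.1237005 * 1000 = 123.7005 um

123.7005


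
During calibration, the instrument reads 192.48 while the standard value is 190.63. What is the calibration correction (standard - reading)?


Correction = standard - reading
= 190.63 - 192.48
= -1.8500

-1.8500


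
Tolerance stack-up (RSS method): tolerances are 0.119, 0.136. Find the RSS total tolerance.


RSS = sqrt(0.119^2 + 0.136^2)
= sqrt(0.032657)
= 0.1807

0.1807


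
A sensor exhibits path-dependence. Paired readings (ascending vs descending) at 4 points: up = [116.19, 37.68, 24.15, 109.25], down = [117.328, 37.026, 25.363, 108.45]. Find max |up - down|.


|116.19 - 117.328| = 1.1380
|37.68 - 37.026| = 0.6540
|24.15 - 25.363| = 1.2130
|109.25 - 108.45| = 0.8000
hysteresis = max(diffs) = 1.2130

1.2130


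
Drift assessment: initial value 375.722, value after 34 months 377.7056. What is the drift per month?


rate = (v2 - v1) / months
= (377.7056 - 375.722) / 34
= 1.9836 / 34
= 0.0583

0.0583


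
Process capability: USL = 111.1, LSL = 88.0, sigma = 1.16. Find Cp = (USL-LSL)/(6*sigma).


Cp = (USL - LSL) / (6 * sigma)
= (111.1 - 88.0) / (6 * 1.16)
= 23.1000 / 6.9600
= 3.3190

3.3190


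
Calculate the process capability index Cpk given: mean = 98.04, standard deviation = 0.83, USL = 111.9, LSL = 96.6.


Cpu = (USL - mean) / (3*sigma) = (111.9 - 98.04) / (3*0.83) = 5.5663
Cpl = (mean - LSL) / (3*sigma) = (98.04 - 96.6) / (3*0.83) = 0.5783
Cpk = min(Cpu, Cpl) = 0.5783

0.5783


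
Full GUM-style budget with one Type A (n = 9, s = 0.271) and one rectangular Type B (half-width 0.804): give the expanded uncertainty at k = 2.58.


u_A = s / sqrt(n) = 0.271 / sqrt(9) = 0.090333333
u_B = half_width / sqrt(3) = 0.804 / sqrt(3) = 0.46418962
uc = sqrt(u_A^2 + u_B^2) = sqrt(0.090333333^2 + 0.46418962^2) = 0.47289757
U = k * uc = 2.58 * 0.47289757
U = 1.2201

1.2201


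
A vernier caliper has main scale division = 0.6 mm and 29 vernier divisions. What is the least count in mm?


LC = MSD / n_div
= 0.6 / 29
= 0.0207

0.0207


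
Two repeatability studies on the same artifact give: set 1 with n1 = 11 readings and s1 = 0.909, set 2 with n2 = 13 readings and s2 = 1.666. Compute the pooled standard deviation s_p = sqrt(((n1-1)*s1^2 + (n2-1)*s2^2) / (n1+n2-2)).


s_p = sqrt(((n1-1)*s1^2 + (n2-1)*s2^2) / (n1+n2-2))
numerator = (11-1)*0.909^2 + (13-1)*1.666^2 = 8.26281 + 33.306672 = 41.569482
denominator = 11 + 13 - 2 = 22
s_p^2 = 41.569482 / 22 = 1.8895219
s_p = sqrt(1.8895219) = 1.3746

1.3746


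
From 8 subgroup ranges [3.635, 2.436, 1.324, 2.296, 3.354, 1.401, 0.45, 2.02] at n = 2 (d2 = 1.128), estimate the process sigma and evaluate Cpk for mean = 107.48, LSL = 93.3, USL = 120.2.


R_bar = (3.635 + 2.436 + 1.324 + 2.296 + 3.354 + 1.401 + 0.45 + 2.02) / 8 = 2.1145
sigma = R_bar / d2 = 2.1145 / 1.128 = 1.8745567
Cp = (USL - LSL)/(6*sigma) = (120.2 - 93.3)/(6*1.8745567) = 2.3917
Cpu = (120.2 - 107.48)/(3*1.8745567) = 2.2619
Cpl = (107.48 - 93.3)/(3*1.8745567) = 2.5215
Cpk = min(Cpu, Cpl) = 2.2619

2.2619


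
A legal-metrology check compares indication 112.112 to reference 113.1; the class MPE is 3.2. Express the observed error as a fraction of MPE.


e = indication - reference = 112.112 - 113.1 = -0.9880
|e| = 0.9880
ratio = |e| / MPE = 0.9880 / 3.2
ratio = 0.3087

0.3087


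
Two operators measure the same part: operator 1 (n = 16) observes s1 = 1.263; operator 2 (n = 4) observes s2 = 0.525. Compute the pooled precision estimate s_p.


s_p = sqrt(((n1-1)*s1^2 + (n2-1)*s2^2) / (n1+n2-2))
numerator = (16-1)*1.263^2 + (4-1)*0.525^2 = 23.927535 + 0.826875 = 24.75441
denominator = 16 + 4 - 2 = 18
s_p^2 = 24.75441 / 18 = 1.375245
s_p = sqrt(1.375245) = 1.1727

1.1727


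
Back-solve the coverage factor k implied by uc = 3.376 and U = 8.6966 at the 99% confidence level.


k = U / uc
k = 8.6966 / 3.376
k = 2.576

2.576


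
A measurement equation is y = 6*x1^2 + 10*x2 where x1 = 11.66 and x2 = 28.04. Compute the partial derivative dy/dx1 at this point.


y = 6*x1^2 + 10*x2
dy/dx1 = 2*6*x1
Evaluate at x1 = 11.66: c1 = 12 * 11.66
c1 = 139.9200

139.9200


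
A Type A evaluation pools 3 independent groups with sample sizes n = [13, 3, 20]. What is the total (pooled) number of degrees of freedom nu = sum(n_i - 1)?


nu = sum_i (n_i - 1)
nu = ((13 - 1) + (3 - 1) + (20 - 1))
nu = 12 + 2 + 19
nu = 33

33


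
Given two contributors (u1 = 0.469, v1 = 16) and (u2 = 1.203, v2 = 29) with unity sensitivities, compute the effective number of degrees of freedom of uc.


uc = sqrt(u1^2 + u2^2) = sqrt(0.469^2 + 1.203^2) = 1.2911894
v_eff = uc^4 / (u1^4/v1 + u2^4/v2)
= 1.2911894^4 / (0.469^4/16 + 1.203^4/29)
= 2.779456 / 0.075245096
v_eff = 36.9387

36.9387


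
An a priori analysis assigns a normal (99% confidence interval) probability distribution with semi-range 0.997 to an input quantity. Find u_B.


u_B = half_width / 2.576
u_B = 0.997 / 2.576
u_B = 0.3870

0.3870


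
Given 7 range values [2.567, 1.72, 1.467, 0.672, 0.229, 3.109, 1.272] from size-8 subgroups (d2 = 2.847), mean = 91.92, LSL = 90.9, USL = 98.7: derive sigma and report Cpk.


R_bar = (2.567 + 1.72 + 1.467 + 0.672 + 0.229 + 3.109 + 1.272) / 7 = 1.5765714
sigma = R_bar / d2 = 1.5765714 / 2.847 = 0.55376586
Cp = (USL - LSL)/(6*sigma) = (98.7 - 90.9)/(6*0.55376586) = 2.3476
Cpu = (98.7 - 91.92)/(3*0.55376586) = 4.0811
Cpl = (91.92 - 90.9)/(3*0.55376586) = 0.6140
Cpk = min(Cpu, Cpl) = 0.6140

0.6140


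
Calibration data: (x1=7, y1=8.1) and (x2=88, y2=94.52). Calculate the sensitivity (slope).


slope = (y2 - y1) / (x2 - x1)
= (94.52 - 8.1) / (88 - 7)
= 86.4200 / 81
= 1.0669

1.0669


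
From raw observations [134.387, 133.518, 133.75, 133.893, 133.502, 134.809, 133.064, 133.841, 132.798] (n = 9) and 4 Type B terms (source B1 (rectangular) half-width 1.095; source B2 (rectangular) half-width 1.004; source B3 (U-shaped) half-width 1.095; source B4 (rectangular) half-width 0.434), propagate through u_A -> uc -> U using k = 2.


mean = (134.387 + 133.518 + 133.75 + 133.893 + 133.502 + 134.809 + 133.064 + 133.841 + 132.798) / 9 = 133.7291111
s = sqrt(sum((x - mean)^2)/(n-1)) = 0.61687528
u_A = s / sqrt(n) = 0.61687528 / sqrt(9) = 0.20562509
u_B1 = 1.095 / sqrt(3) = 0.63219854
u_B2 = 1.004 / sqrt(3) = 0.57965967
u_B3 = 1.095 / sqrt(2) = 0.77428193
u_B4 = 0.434 / sqrt(3) = 0.25057002
uc = sqrt(0.20562509^2 + 0.63219854^2 + 0.57965967^2 + 0.77428193^2 + 0.25057002^2) = 1.2001083
U = k * uc = 2 * 1.2001083
U = 2.4002

2.4002


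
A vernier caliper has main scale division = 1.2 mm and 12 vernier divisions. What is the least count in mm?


LC = MSD / n_div
= 1.2 / 12
= 0.1000

0.1000


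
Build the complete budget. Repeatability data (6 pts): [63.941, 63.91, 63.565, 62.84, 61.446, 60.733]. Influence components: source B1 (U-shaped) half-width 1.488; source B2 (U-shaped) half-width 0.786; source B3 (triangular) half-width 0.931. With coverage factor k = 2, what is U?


mean = (63.941 + 63.91 + 63.565 + 62.84 + 61.446 + 60.733) / 6 = 62.73916667
s = sqrt(sum((x - mean)^2)/(n-1)) = 1.3567908
u_A = s / sqrt(n) = 1.3567908 / sqrt(6) = 0.55390752
u_B1 = 1.488 / sqrt(2) = 1.0521749
u_B2 = 0.786 / sqrt(2) = 0.55578593
u_B3 = 0.931 / sqrt(6) = 0.38007916
uc = sqrt(0.55390752^2 + 1.0521749^2 + 0.55578593^2 + 0.38007916^2) = 1.3664713
U = k * uc = 2 * 1.3664713
U = 2.7329

2.7329


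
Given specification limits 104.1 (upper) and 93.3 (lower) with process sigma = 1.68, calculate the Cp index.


Cp = (USL - LSL) / (6 * sigma)
= (104.1 - 93.3) / (6 * 1.68)
= 10.8000 / 10.0800
= 1.0714

1.0714


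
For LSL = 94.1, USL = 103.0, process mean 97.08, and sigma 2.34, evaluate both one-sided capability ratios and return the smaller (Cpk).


Cpu = (USL - mean) / (3*sigma) = (103.0 - 97.08) / (3*2.34) = 0.8433
Cpl = (mean - LSL) / (3*sigma) = (97.08 - 94.1) / (3*2.34) = 0.4245
Cpk = min(Cpu, Cpl) = 0.4245

0.4245


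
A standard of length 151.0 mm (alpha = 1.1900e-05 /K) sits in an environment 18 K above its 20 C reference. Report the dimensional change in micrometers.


dL = L * alpha * dT
= 151.0 * 1.1900e-05 * 18
= 0.0323442 mm
dL_um = 0.0323442 * 1000 = 32.3442 um

32.3442


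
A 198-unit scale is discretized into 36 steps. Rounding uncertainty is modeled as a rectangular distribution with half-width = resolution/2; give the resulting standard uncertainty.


resolution = range / divisions
resolution = 198 / 36 = 5.5
u_res = resolution / (2*sqrt(3))
u_res = 5.5 / 3.4641016
u_res = 1.5877

1.5877


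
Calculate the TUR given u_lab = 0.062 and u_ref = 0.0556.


TUR = u_lab / u_ref
= 0.062 / 0.0556
= 1.1151

1.1151


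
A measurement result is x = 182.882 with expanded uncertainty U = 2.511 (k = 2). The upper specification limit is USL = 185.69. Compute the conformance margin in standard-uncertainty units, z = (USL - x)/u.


u = U / k = 2.511 / 2 = 1.2555
margin = |USL - x| = |185.69 - 182.882| = 2.808
z = margin / u = 2.808 / 1.2555
z = 2.2366

2.2366


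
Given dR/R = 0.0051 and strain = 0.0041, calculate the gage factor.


GF = (dR/R) / epsilon
= 0.0051 / 0.0041
= 1.2439

1.2439


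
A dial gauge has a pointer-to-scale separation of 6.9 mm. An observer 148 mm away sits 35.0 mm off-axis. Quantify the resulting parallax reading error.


error = h * offset / d
= 6.9 * 35.0 / 148
= 1.6318

1.6318
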